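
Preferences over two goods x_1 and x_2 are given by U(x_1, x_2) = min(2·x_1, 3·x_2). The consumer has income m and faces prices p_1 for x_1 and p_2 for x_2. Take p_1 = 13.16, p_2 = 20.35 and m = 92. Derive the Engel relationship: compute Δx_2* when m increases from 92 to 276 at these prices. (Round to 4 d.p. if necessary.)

Δx_2* = 4.5897

With perfect complements, no substitution: consume in ratio x_1:x_2 = 3:2.
Budget: p_1·x_1 + p_2·(2/3)·x_1 = m, so (3·p_1 + 2·p_2)·x_1 = 3·m.
Demand: x_1*(p_1,p_2,m) = 3·m/(3·p_1 + 2·p_2), x_2* = 2·m/(3·p_1 + 2·p_2).
Here 3·13.16 + 2·20.35 = 80.18, giving x_2* = 2.2948.
At m' = 276: x_2* = 6.8845. Change: 6.8845 − 2.2948 = 4.5897.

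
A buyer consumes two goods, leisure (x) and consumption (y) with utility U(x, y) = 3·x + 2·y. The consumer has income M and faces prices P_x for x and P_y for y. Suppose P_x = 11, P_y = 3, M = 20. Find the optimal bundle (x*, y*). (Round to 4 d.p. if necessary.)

x* = 0, y* = 6.6667

Linear utility — the consumer picks whichever good has higher MU/price: 3/11 = 0.2727 vs 2/3 = 0.6667.
y gives more utility per dollar, so spend all income on y: y* = M/P_y, x* = 0.
Numerically: x* = 0, y* = 6.6667.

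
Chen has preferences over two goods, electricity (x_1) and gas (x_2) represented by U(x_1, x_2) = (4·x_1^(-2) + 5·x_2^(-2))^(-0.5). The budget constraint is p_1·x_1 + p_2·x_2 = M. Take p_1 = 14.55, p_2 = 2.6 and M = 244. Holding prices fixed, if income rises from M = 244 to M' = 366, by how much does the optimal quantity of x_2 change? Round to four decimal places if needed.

Δx_2* = 11.9516

MU_x_1 ∝ 4·x_1^(-3), MU_x_2 ∝ 5·x_2^(-3), so MRS = (4/5)·(x_2/x_1)^(3) = p_1/p_2.
Hence x_2/x_1 = ((5/4)·p_1/p_2)^(1/(3)), i.e. raised to the 1/3 power.
Substitute x_2 = (x_2/x_1)·x_1 into the budget: x_1* = M/(p_1 + p_2·(x_2/x_1)).
Numerically x_2/x_1 = 1.912493, so x_1* = 244/(14.55 + 2.6·1.912493) = 12.4984 and x_2* = 1.912493·12.4984 = 23.9031.
At M' = 366: x_2* = 35.8547. Change: 35.8547 − 23.9031 = 11.9516.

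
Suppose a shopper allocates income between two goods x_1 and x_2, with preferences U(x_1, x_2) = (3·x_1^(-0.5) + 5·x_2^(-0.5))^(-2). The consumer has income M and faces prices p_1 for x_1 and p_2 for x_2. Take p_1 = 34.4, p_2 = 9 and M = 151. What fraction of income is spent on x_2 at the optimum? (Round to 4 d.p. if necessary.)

With the ratio pinned down, the budget gives x_1* = M/(p_1 + p_2·(x_2/x_1)) and x_2* = (x_2/x_1)·x_1*.
Numerically x_2/x_1 = 3.436448, so x_1* = 151/(34.4 + 9·3.436448) = 2.3114 and x_2* = 3.436448·2.3114 = 7.943.
Expenditure on x_2: 9·7.943 = 71.4874; share = 0.4734.

share on x_2 = 0.4734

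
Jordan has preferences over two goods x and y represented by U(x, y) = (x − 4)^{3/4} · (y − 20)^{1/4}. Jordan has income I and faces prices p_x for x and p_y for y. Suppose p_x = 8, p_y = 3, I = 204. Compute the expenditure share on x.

share on x = 0.5686

MRS = 3·(y−20)/(x−4). Tangency with p_x/p_y gives y−20 = (1/3)·(p_x/p_y)·(x−4).
Substituting into the budget: x* = 4 + 0.75·(I − 4·p_x − 20·p_y)/p_x, and y* = 20 + 0.25·(…)/p_y.
Discretionary income = 204 − 4·8 − 20·3 = 112; x* = 4 + 0.75·112/8 = 14.5; y* = 20 + 0.25·112/3 = 29.3333.
Expenditure on x: 8·14.5 = 116; share = 0.5686.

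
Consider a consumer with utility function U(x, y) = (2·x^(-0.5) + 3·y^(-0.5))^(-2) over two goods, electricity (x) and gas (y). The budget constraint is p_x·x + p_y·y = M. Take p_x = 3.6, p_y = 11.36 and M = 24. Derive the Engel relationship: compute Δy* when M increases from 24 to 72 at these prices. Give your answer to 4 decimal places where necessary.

Δy* = 2.7793

From the CES first-order condition, (2/3)·(y/x)^(1.5) = p_x/p_y.
Hence y/x = ((3/2)·p_x/p_y)^(1/(1.5)), i.e. raised to the 2/3 power.
Substitute y = (y/x)·x into the budget: x* = M/(p_x + p_y·(y/x)).
Numerically y/x = 0.609084, so x* = 24/(3.6 + 11.36·0.609084) = 2.2815 and y* = 0.609084·2.2815 = 1.3897.
At M' = 72: y* = 4.169. Change: 4.169 − 1.3897 = 2.7793.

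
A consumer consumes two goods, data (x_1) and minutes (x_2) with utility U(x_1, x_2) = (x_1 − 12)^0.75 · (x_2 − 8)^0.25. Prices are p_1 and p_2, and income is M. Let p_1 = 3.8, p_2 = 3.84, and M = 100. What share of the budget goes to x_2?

MRS = 3·(x_2−8)/(x_1−12). Tangency with p_1/p_2 gives x_2−8 = (1/3)·(p_1/p_2)·(x_1−12).
After buying the subsistence bundle (12, 8), a share 0.75 of the remaining income goes to x_1: x_1* = 12 + 0.75·(M − 12p_1 − 8p_2)/p_1.
Discretionary income = 100 − 12·3.8 − 8·3.84 = 23.68; x_1* = 12 + 0.75·23.68/3.8 = 16.6737; x_2* = 8 + 0.25·23.68/3.84 = 9.5417.
Expenditure on x_2: 3.84·9.5417 = 36.64; share = 0.3664.

share on x_2 = 0.3664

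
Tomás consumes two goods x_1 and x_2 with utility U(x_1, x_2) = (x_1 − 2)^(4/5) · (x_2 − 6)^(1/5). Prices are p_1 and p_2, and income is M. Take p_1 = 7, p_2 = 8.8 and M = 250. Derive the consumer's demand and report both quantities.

x_1* = 22.9371, x_2* = 10.1636

Discretionary income = 250 − 2·7 − 6·8.8 = 183.2; x_1* = 2 + 0.8·183.2/7 = 22.9371; x_2* = 6 + 0.2·183.2/8.8 = 10.1636.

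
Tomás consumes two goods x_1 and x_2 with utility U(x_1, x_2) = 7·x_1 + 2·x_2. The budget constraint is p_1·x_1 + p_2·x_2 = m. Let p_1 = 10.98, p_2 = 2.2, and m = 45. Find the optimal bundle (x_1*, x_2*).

x_1* = 0, x_2* = 20.4545

Perfect substitutes: compare marginal utility per dollar. 7/p_1 vs 2/p_2 → 0.6375 vs 0.9091.
x_2 gives more utility per dollar, so spend all income on x_2: x_2* = m/p_2, x_1* = 0.
Numerically: x_1* = 0, x_2* = 20.4545.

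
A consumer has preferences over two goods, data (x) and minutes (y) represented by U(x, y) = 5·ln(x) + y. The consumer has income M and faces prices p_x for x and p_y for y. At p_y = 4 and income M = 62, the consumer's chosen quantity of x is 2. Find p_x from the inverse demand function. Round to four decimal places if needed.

Set MRS = p_x/p_y: (5/x)/1 = p_x/p_y.
So x*(p_x,p_y) = 5·p_y/p_x, independent of income; and y* = (M − 5·p_y)/p_y.
Set x* = 2 in the demand function and solve for p_x: p_x = 10.

p_x = 10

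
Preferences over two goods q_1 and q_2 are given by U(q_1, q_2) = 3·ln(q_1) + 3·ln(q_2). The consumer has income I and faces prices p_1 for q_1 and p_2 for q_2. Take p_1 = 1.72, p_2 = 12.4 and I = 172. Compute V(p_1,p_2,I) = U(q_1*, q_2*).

V = 17.546

MU_q_1/MU_q_2 = (3·q_2)/(3·q_1); tangency sets this equal to p_1/p_2.
So 3·p_2·q_2 = 3·p_1·q_1; combined with the budget, a share 0.5 of income goes to q_1.
Demand: q_1*(p_1,p_2,I) = 0.5·I/p_1 and q_2* = 0.5·I/p_2.
At p_1=1.72, p_2=12.4, I=172: q_1* = 0.5·172/1.72 = 50, q_2* = 6.9355.
Utility at the optimum: U(50, 6.9355) = 17.546.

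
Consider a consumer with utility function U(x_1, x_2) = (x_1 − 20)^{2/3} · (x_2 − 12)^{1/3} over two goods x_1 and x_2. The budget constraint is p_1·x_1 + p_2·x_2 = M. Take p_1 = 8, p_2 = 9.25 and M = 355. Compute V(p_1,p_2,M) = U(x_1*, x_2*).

MRS = 2·(x_2−12)/(x_1−20). Tangency with p_1/p_2 gives x_2−12 = (1/2)·(p_1/p_2)·(x_1−20).
After buying the subsistence bundle (20, 12), a share 2/3 of the remaining income goes to x_1: x_1* = 20 + 2/3·(M − 20p_1 − 12p_2)/p_1.
Discretionary income = 355 − 20·8 − 12·9.25 = 84; x_1* = 20 + 2/3·84/8 = 27; x_2* = 12 + 1/3·84/9.25 = 15.027.
Utility at the optimum: U(27, 15.027) = 5.2934.

V = 5.2934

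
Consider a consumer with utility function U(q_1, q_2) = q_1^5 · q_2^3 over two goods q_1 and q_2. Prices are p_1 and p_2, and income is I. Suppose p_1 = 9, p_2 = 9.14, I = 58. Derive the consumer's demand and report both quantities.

The MRS is (5/3)·q_2/q_1. Set MRS = p_1/p_2.
Rearranging, p_2·q_2 = (3/5)·p_1·q_1. Substituting into the budget gives p_1·q_1·(1 + (3/5)) = I.
Demand: q_1*(p_1,p_2,I) = 0.625·I/p_1 and q_2* = 0.375·I/p_2.
At p_1=9, p_2=9.14, I=58: q_1* = 0.625·58/9 = 4.0278, q_2* = 2.3796.

q_1* = 4.0278, q_2* = 2.3796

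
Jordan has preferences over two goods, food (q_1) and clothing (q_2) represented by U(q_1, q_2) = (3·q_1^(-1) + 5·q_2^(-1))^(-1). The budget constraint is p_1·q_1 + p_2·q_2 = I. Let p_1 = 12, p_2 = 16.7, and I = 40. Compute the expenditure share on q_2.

From the CES first-order condition, (3/5)·(q_2/q_1)^(2) = p_1/p_2.
Hence q_2/q_1 = ((5/3)·p_1/p_2)^(1/(2)), i.e. raised to the 0.5 power.
Substitute q_2 = (q_2/q_1)·q_1 into the budget: q_1* = I/(p_1 + p_2·(q_2/q_1)).
Numerically q_2/q_1 = 1.094351, so q_1* = 40/(12 + 16.7·1.094351) = 1.3212 and q_2* = 1.094351·1.3212 = 1.4458.
Expenditure on q_2: 16.7·1.4458 = 24.1457; share = 0.6036.

share on q_2 = 0.6036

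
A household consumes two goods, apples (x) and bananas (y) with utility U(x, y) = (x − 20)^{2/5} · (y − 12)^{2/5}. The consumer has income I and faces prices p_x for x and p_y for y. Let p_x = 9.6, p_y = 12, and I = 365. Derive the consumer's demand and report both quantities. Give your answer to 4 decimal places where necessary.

Substituting into the budget: x* = 20 + 0.5·(I − 20·p_x − 12·p_y)/p_x, and y* = 12 + 0.5·(…)/p_y.
Discretionary income = 365 − 20·9.6 − 12·12 = 29; x* = 20 + 0.5·29/9.6 = 21.5104; y* = 12 + 0.5·29/12 = 13.2083.

x* = 21.5104, y* = 13.2083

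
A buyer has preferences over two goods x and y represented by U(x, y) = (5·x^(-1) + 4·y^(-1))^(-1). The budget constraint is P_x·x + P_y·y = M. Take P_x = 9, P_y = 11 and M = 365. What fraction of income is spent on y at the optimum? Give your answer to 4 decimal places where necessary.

share on y = 0.4972

MRS = MU_x/MU_y = (5/4)·(y/x)^(2). Set equal to P_x/P_y.
Hence y/x = ((4/5)·P_x/P_y)^(1/(2)), i.e. raised to the 0.5 power.
Substitute y = (y/x)·x into the budget: x* = M/(P_x + P_y·(y/x)).
Numerically y/x = 0.80904, so x* = 365/(9 + 11·0.80904) = 20.3917 and y* = 0.80904·20.3917 = 16.4977.
Expenditure on y: 11·16.4977 = 181.4747; share = 0.4972.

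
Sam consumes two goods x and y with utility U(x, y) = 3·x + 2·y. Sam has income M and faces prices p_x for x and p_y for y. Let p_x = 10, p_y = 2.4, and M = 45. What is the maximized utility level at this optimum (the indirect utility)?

V = 37.5

Linear utility — the consumer picks whichever good has higher MU/price: 3/10 = 0.3 vs 2/2.4 = 0.8333.
y gives more utility per dollar, so spend all income on y: y* = M/p_y, x* = 0.
Numerically: x* = 0, y* = 18.75.
Utility at the optimum: U(0, 18.75) = 37.5.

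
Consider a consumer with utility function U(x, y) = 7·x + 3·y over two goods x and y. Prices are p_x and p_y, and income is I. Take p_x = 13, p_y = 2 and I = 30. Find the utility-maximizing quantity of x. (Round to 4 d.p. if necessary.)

x* = 0

y gives more utility per dollar, so spend all income on y: y* = I/p_y, x* = 0.
Numerically: x* = 0, y* = 15.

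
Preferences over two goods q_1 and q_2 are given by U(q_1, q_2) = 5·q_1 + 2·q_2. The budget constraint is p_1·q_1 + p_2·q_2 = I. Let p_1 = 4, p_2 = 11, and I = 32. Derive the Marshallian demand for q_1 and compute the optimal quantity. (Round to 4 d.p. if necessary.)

Linear utility — the consumer picks whichever good has higher MU/price: 5/4 = 1.25 vs 2/11 = 0.1818.
q_1 gives more utility per dollar, so spend all income on q_1: q_1* = I/p_1, q_2* = 0.
Numerically: q_1* = 8, q_2* = 0.

q_1* = 8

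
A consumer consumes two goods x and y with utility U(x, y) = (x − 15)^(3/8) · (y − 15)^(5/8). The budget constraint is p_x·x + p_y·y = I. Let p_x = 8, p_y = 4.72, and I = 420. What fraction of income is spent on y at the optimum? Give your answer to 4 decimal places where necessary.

share on y = 0.5096

Let x' = x−15, y' = y−15. MRS = (3/5)·y'/x' = p_x/p_y.
Substituting into the budget: x* = 15 + 0.375·(I − 15·p_x − 15·p_y)/p_x, and y* = 15 + 0.625·(…)/p_y.
Discretionary income = 420 − 15·8 − 15·4.72 = 229.2; x* = 15 + 0.375·229.2/8 = 25.7437; y* = 15 + 0.625·229.2/4.72 = 45.3496.
Expenditure on y: 4.72·45.3496 = 214.05; share = 0.5096.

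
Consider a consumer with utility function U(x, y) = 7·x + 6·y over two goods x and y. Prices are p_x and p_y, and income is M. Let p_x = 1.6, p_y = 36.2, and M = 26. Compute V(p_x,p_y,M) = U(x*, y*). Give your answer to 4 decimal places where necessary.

V = 113.75

Linear utility — the consumer picks whichever good has higher MU/price: 7/1.6 = 4.375 vs 6/36.2 = 0.1657.
x gives more utility per dollar, so spend all income on x: x* = M/p_x, y* = 0.
Numerically: x* = 16.25, y* = 0.
Utility at the optimum: U(16.25, 0) = 113.75.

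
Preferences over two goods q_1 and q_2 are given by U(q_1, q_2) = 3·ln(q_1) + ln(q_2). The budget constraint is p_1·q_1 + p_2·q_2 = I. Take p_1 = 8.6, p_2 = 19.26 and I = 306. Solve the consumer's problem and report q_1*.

q_1* = 26.686

Tangency: MRS = 3·q_2/q_1 = p_1/p_2.
Rearranging, p_2·q_2 = (1/3)·p_1·q_1. Substituting into the budget gives p_1·q_1·(1 + (1/3)) = I.
Demand: q_1*(p_1,p_2,I) = 0.75·I/p_1 and q_2* = 0.25·I/p_2.
At p_1=8.6, p_2=19.26, I=306: q_1* = 0.75·306/8.6 = 26.686.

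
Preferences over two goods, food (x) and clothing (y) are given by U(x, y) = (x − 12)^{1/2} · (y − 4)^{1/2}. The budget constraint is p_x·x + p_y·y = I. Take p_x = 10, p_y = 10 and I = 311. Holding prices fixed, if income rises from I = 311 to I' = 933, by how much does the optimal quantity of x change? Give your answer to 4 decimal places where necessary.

This is Cobb-Douglas in (x−12, y−4): tangency gives 0.5·p_y·(y−4) = 0.5·p_x·(x−12).
Substituting into the budget: x* = 12 + 0.5·(I − 12·p_x − 4·p_y)/p_x, and y* = 4 + 0.5·(…)/p_y.
Discretionary income = 311 − 12·10 − 4·10 = 151; x* = 12 + 0.5·151/10 = 19.55.
At I' = 933: x* = 50.65. Change: 50.65 − 19.55 = 31.1.

Δx* = 31.1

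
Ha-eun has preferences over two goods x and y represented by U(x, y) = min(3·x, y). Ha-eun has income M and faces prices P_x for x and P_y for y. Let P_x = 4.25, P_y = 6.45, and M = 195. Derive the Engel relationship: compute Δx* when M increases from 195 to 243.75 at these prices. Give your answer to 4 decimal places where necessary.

Demand: x*(P_x,P_y,M) = M/(P_x + 3·P_y), y* = 3·M/(P_x + 3·P_y).
Here 4.25 + 3·6.45 = 23.6, giving x* = 8.2627.
At M' = 243.75: x* = 10.3284. Change: 10.3284 − 8.2627 = 2.0657.

Δx* = 2.0657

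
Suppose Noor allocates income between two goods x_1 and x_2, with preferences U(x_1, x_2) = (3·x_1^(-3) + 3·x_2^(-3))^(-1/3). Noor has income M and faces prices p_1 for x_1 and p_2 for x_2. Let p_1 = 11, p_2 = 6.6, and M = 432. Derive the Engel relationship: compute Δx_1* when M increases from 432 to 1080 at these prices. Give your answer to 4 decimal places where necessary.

MRS = MU_x_1/MU_x_2 = (x_2/x_1)^(4). Set equal to p_1/p_2.
Hence x_2/x_1 = (p_1/p_2)^(1/(4)), i.e. raised to the 0.25 power.
Substitute x_2 = (x_2/x_1)·x_1 into the budget: x_1* = M/(p_1 + p_2·(x_2/x_1)).
Numerically x_2/x_1 = 1.136219, so x_1* = 432/(11 + 6.6·1.136219) = 23.3526.
At M' = 1080: x_1* = 58.3814. Change: 58.3814 − 23.3526 = 35.0288.

Δx_1* = 35.0288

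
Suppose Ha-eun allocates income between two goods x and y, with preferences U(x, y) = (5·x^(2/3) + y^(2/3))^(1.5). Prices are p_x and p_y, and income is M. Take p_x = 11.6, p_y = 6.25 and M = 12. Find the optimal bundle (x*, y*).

From the CES first-order condition, 5·(y/x)^(1/3) = p_x/p_y.
Hence y/x = ((1/5)·p_x/p_y)^(1/(1/3)), i.e. raised to the 3 power.
With the ratio pinned down, the budget gives x* = M/(p_x + p_y·(y/x)) and y* = (y/x)·x*.
Numerically y/x = 0.051147, so x* = 12/(11.6 + 6.25·0.051147) = 1.0067 and y* = 0.051147·1.0067 = 0.0515.

x* = 1.0067, y* = 0.0515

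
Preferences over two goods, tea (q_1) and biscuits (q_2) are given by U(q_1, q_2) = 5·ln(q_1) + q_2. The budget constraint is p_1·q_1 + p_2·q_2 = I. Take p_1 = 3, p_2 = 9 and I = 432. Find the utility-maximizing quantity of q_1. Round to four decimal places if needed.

q_1* = 15

MU_q_1 = 5/q_1, MU_q_2 = 1. Tangency: 5/q_1 = p_1/p_2.
So q_1*(p_1,p_2) = 5·p_2/p_1, independent of income; and q_2* = (I − 5·p_2)/p_2.
At the given prices: q_1* = 5·9/3 = 15.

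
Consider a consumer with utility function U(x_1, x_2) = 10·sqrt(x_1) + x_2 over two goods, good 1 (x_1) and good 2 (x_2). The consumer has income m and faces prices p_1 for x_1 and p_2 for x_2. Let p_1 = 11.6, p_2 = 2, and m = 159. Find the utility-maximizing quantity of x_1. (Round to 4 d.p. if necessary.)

Plugging in: x_1* = (5·2/11.6)² = 0.7432.

x_1* = 0.7432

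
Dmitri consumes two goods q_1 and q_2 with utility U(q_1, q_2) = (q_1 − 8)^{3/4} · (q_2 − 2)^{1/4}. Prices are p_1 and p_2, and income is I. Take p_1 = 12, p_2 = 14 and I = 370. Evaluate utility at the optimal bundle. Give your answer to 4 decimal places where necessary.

Discretionary income = 370 − 8·12 − 2·14 = 246; q_1* = 8 + 0.75·246/12 = 23.375; q_2* = 2 + 0.25·246/14 = 6.3929.
Utility at the optimum: U(23.375, 6.3929) = 11.2408.

V = 11.2408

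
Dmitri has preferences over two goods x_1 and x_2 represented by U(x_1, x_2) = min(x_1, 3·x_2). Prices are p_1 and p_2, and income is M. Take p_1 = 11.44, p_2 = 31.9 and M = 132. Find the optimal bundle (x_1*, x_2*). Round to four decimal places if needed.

With perfect complements, no substitution: consume in ratio x_1:x_2 = 3:1.
Budget: p_1·x_1 + p_2·(1/3)·x_1 = M, so (3·p_1 + p_2)·x_1 = 3·M.
Demand: x_1*(p_1,p_2,M) = 3·M/(3·p_1 + p_2), x_2* = M/(3·p_1 + p_2).
Here 3·11.44 + 31.9 = 66.22, giving x_1* = 5.9801 and x_2* = 1.9934.

x_1* = 5.9801, x_2* = 1.9934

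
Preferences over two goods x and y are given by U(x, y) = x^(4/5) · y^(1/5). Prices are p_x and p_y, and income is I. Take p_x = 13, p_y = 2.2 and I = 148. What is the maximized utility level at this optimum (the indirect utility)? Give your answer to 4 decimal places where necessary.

At p_x=13, p_y=2.2, I=148: x* = 0.8·148/13 = 9.1077, y* = 13.4545.
Utility at the optimum: U(9.1077, 13.4545) = 9.8469.

V = 9.8469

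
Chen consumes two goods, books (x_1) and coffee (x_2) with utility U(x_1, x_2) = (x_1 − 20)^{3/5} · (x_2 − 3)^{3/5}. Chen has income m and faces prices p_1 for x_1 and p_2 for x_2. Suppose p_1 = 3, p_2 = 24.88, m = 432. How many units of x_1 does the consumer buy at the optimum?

x_1* = 69.56

After buying the subsistence bundle (20, 3), a share 0.5 of the remaining income goes to x_1: x_1* = 20 + 0.5·(m − 20p_1 − 3p_2)/p_1.
Discretionary income = 432 − 20·3 − 3·24.88 = 297.36; x_1* = 20 + 0.5·297.36/3 = 69.56.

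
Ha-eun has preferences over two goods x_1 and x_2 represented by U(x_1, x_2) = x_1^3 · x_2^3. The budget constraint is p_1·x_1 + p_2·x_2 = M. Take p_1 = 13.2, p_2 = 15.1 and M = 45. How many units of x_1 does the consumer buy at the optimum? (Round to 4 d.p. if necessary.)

MU_x_1/MU_x_2 = (3·x_2)/(3·x_1); tangency sets this equal to p_1/p_2.
So 3·p_2·x_2 = 3·p_1·x_1; combined with the budget, a share 0.5 of income goes to x_1.
Demand: x_1*(p_1,p_2,M) = 0.5·M/p_1 and x_2* = 0.5·M/p_2.
At p_1=13.2, p_2=15.1, M=45: x_1* = 0.5·45/13.2 = 1.7045.

x_1* = 1.7045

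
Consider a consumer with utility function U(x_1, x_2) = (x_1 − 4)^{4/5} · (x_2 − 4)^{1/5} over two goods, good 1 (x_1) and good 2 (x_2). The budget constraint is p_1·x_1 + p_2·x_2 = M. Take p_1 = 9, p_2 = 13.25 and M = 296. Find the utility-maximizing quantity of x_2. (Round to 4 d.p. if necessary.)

Let x_1' = x_1−4, x_2' = x_2−4. MRS = 4·x_2'/x_1' = p_1/p_2.
After buying the subsistence bundle (4, 4), a share 0.8 of the remaining income goes to x_1: x_1* = 4 + 0.8·(M − 4p_1 − 4p_2)/p_1.
Discretionary income = 296 − 4·9 − 4·13.25 = 207; x_2* = 4 + 0.2·207/13.25 = 7.1245.

x_2* = 7.1245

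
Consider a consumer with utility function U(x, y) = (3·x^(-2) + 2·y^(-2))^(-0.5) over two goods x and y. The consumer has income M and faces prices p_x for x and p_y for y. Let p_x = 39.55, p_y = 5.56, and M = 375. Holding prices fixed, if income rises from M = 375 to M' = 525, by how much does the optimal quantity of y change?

Substitute y = (y/x)·x into the budget: x* = M/(p_x + p_y·(y/x)).
Numerically y/x = 1.680068, so x* = 375/(39.55 + 5.56·1.680068) = 7.6701 and y* = 1.680068·7.6701 = 12.8863.
At M' = 525: y* = 18.0408. Change: 18.0408 − 12.8863 = 5.1545.

Δy* = 5.1545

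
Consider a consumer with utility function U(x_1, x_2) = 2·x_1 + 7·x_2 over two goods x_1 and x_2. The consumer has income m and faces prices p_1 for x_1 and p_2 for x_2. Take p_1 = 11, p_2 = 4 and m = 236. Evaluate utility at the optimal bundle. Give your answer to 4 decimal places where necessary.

V = 413

x_2 gives more utility per dollar, so spend all income on x_2: x_2* = m/p_2, x_1* = 0.
Numerically: x_1* = 0, x_2* = 59.
Utility at the optimum: U(0, 59) = 413.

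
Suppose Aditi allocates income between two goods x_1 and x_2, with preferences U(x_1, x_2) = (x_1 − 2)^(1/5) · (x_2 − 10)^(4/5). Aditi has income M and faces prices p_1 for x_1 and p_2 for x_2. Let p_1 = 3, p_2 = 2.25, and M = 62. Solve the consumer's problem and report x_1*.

Discretionary income = 62 − 2·3 − 10·2.25 = 33.5; x_1* = 2 + 0.2·33.5/3 = 4.2333.

x_1* = 4.2333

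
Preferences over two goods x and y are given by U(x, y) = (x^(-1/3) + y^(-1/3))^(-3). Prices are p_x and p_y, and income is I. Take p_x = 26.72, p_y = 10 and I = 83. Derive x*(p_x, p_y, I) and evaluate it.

x* = 1.743

MRS = MU_x/MU_y = (y/x)^(4/3). Set equal to p_x/p_y.
Solve for the ratio: y/x = [p_x/p_y]^(0.75).
With the ratio pinned down, the budget gives x* = I/(p_x + p_y·(y/x)) and y* = (y/x)·x*.
Numerically y/x = 2.089909, so x* = 83/(26.72 + 10·2.089909) = 1.743.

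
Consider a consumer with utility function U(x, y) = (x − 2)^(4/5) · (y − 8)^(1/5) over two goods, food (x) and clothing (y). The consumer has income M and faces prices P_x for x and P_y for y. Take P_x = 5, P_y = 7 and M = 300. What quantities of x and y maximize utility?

Discretionary income = 300 − 2·5 − 8·7 = 234; x* = 2 + 0.8·234/5 = 39.44; y* = 8 + 0.2·234/7 = 14.6857.

x* = 39.44, y* = 14.6857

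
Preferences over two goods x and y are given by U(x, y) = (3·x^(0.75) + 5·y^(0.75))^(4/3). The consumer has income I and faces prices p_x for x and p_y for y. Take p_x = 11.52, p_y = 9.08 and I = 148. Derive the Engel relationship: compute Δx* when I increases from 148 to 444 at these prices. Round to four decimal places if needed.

Δx* = 1.5333

With the ratio pinned down, the budget gives x* = I/(p_x + p_y·(y/x)) and y* = (y/x)·x*.
Numerically y/x = 19.992243, so x* = 148/(11.52 + 9.08·19.992243) = 0.7666.
At I' = 444: x* = 2.2999. Change: 2.2999 − 0.7666 = 1.5333.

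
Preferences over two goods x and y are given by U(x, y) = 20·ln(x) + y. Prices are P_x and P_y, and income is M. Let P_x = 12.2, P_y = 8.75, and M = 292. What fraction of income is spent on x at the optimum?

So x*(P_x,P_y) = 20·P_y/P_x, independent of income; and y* = (M − 20·P_y)/P_y.
At the given prices: x* = 20·8.75/12.2 = 14.3443, and y* = 13.3714.
Expenditure on x: 12.2·14.3443 = 175; share = 0.5993.

share on x = 0.5993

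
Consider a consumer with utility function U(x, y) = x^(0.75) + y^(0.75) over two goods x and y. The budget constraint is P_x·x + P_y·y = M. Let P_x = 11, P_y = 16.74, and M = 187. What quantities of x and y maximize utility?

x* = 13.2426, y* = 2.469

From the CES first-order condition, (y/x)^(0.25) = P_x/P_y.
Solve for the ratio: y/x = [P_x/P_y]^(4).
With the ratio pinned down, the budget gives x* = M/(P_x + P_y·(y/x)) and y* = (y/x)·x*.
Numerically y/x = 0.186444, so x* = 187/(11 + 16.74·0.186444) = 13.2426 and y* = 0.186444·13.2426 = 2.469.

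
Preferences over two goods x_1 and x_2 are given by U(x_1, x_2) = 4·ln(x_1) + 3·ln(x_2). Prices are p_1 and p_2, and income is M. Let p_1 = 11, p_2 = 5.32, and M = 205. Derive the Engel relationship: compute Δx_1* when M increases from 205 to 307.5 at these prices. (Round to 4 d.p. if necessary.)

The MRS is (4/3)·x_2/x_1. Set MRS = p_1/p_2.
So 4·p_2·x_2 = 3·p_1·x_1; combined with the budget, a share 4/7 of income goes to x_1.
Demand: x_1*(p_1,p_2,M) = 4/7·M/p_1 and x_2* = 3/7·M/p_2.
At p_1=11, p_2=5.32, M=205: x_1* = 4/7·205/11 = 10.6494.
At M' = 307.5: x_1* = 15.974. Change: 15.974 − 10.6494 = 5.3247.

Δx_1* = 5.3247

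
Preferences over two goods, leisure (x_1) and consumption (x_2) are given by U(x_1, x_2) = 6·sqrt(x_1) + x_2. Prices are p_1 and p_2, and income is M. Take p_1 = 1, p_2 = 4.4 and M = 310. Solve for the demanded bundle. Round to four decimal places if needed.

MU_x_1 = 3/√x_1, MU_x_2 = 1. Tangency: 3/√x_1 = p_1/p_2.
Solve: √x_1 = 3·p_2/p_1, so x_1*(p_1,p_2) = (3·p_2/p_1)², and x_2* = (M − p_1·x_1*)/p_2.
Plugging in: x_1* = (3·4.4/1)² = 174.24, x_2* = 30.8545.

x_1* = 174.24, x_2* = 30.8545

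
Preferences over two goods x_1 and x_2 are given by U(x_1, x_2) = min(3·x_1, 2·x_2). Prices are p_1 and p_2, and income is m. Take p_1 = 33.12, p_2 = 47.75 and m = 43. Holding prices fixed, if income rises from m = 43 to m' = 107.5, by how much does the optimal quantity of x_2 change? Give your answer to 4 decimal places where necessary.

Leontief preferences: the optimum is at the kink where x_1/2 = x_2/3, i.e. x_2 = (3/2)·x_1.
Budget: p_1·x_1 + p_2·(3/2)·x_1 = m, so (2·p_1 + 3·p_2)·x_1 = 2·m.
Demand: x_1*(p_1,p_2,m) = 2·m/(2·p_1 + 3·p_2), x_2* = 3·m/(2·p_1 + 3·p_2).
Here 2·33.12 + 3·47.75 = 209.49, giving x_2* = 0.6158.
At m' = 107.5: x_2* = 1.5395. Change: 1.5395 − 0.6158 = 0.9237.

Δx_2* = 0.9237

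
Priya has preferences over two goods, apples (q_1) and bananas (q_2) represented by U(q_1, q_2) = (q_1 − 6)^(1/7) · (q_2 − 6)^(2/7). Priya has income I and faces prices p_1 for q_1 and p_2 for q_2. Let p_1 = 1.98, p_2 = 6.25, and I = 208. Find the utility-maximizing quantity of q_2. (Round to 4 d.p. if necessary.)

q_2* = 22.9195

MRS = (1/2)·(q_2−6)/(q_1−6). Tangency with p_1/p_2 gives q_2−6 = 2·(p_1/p_2)·(q_1−6).
Substituting into the budget: q_1* = 6 + 1/3·(I − 6·p_1 − 6·p_2)/p_1, and q_2* = 6 + 2/3·(…)/p_2.
Discretionary income = 208 − 6·1.98 − 6·6.25 = 158.62; q_2* = 6 + 2/3·158.62/6.25 = 22.9195.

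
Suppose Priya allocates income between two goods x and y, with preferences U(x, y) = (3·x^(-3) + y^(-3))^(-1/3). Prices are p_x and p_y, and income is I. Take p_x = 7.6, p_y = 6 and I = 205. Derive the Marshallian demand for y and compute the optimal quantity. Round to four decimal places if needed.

y* = 13.2874

MRS = MU_x/MU_y = 3·(y/x)^(4). Set equal to p_x/p_y.
Solve for the ratio: y/x = [(1/3)·p_x/p_y]^(0.25).
With the ratio pinned down, the budget gives x* = I/(p_x + p_y·(y/x)) and y* = (y/x)·x*.
Numerically y/x = 0.806093, so x* = 205/(7.6 + 6·0.806093) = 16.4837 and y* = 0.806093·16.4837 = 13.2874.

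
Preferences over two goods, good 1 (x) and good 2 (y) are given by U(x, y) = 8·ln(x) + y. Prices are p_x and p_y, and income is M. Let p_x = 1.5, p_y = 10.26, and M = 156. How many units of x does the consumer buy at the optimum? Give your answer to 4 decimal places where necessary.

x* = 54.72

So x*(p_x,p_y) = 8·p_y/p_x, independent of income; and y* = (M − 8·p_y)/p_y.
At the given prices: x* = 8·10.26/1.5 = 54.72.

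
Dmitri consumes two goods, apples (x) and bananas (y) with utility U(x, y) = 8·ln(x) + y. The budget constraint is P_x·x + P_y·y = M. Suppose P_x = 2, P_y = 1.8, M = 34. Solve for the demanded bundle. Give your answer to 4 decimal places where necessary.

Set MRS = P_x/P_y: (8/x)/1 = P_x/P_y.
So x*(P_x,P_y) = 8·P_y/P_x, independent of income; and y* = (M − 8·P_y)/P_y.
At the given prices: x* = 8·1.8/2 = 7.2, and y* = 10.8889.

x* = 7.2, y* = 10.8889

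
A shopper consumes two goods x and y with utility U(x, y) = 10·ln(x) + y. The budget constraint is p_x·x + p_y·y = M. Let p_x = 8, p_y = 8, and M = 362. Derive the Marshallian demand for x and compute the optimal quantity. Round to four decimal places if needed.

x* = 10

Set MRS = p_x/p_y: (10/x)/1 = p_x/p_y.
So x*(p_x,p_y) = 10·p_y/p_x, independent of income; and y* = (M − 10·p_y)/p_y.
At the given prices: x* = 10·8/8 = 10.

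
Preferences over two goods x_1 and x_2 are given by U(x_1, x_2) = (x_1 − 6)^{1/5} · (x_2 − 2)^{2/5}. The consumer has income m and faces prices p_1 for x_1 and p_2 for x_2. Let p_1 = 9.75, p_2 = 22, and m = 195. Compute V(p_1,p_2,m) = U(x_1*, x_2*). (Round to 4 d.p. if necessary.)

Let x_1' = x_1−6, x_2' = x_2−2. MRS = (1/2)·x_2'/x_1' = p_1/p_2.
Substituting into the budget: x_1* = 6 + 1/3·(m − 6·p_1 − 2·p_2)/p_1, and x_2* = 2 + 2/3·(…)/p_2.
Discretionary income = 195 − 6·9.75 − 2·22 = 92.5; x_1* = 6 + 1/3·92.5/9.75 = 9.1624; x_2* = 2 + 2/3·92.5/22 = 4.803.
Utility at the optimum: U(9.1624, 4.803) = 1.9013.

V = 1.9013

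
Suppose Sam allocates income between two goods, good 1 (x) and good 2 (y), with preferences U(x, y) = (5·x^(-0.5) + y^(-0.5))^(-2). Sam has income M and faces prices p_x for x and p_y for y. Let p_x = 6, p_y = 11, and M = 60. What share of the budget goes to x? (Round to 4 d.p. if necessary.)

Substitute y = (y/x)·x into the budget: x* = M/(p_x + p_y·(y/x)).
Numerically y/x = 0.22831, so x* = 60/(6 + 11·0.22831) = 7.0494 and y* = 0.22831·7.0494 = 1.6094.
Expenditure on x: 6·7.0494 = 42.2961; share = 0.7049.

share on x = 0.7049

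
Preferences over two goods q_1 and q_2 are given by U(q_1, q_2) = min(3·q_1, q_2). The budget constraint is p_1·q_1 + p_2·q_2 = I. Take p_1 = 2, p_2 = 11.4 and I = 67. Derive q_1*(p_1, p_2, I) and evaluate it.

q_1* = 1.8508

With perfect complements, no substitution: consume in ratio q_1:q_2 = 1:3.
Budget: p_1·q_1 + p_2·3·q_1 = I, so (p_1 + 3·p_2)·q_1 = I.
Demand: q_1*(p_1,p_2,I) = I/(p_1 + 3·p_2), q_2* = 3·I/(p_1 + 3·p_2).
Here 2 + 3·11.4 = 36.2, giving q_1* = 1.8508.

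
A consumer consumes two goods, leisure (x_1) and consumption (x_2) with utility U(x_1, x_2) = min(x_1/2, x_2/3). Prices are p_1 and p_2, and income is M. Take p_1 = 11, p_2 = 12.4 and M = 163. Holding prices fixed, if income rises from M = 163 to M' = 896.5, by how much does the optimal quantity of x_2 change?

Δx_2* = 37.1706

With perfect complements, no substitution: consume in ratio x_1:x_2 = 2:3.
Budget: p_1·x_1 + p_2·(3/2)·x_1 = M, so (2·p_1 + 3·p_2)·x_1 = 2·M.
Demand: x_1*(p_1,p_2,M) = 2·M/(2·p_1 + 3·p_2), x_2* = 3·M/(2·p_1 + 3·p_2).
Here 2·11 + 3·12.4 = 59.2, giving x_2* = 8.2601.
At M' = 896.5: x_2* = 45.4307. Change: 45.4307 − 8.2601 = 37.1706.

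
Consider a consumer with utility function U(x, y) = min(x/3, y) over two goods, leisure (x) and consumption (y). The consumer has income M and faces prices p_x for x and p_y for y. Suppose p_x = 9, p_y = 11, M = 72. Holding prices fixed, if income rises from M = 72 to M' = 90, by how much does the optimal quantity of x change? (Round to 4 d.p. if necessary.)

Leontief preferences: the optimum is at the kink where x/3 = y/1, i.e. y = (1/3)·x.
Budget: p_x·x + p_y·(1/3)·x = M, so (3·p_x + p_y)·x = 3·M.
Demand: x*(p_x,p_y,M) = 3·M/(3·p_x + p_y), y* = M/(3·p_x + p_y).
Here 3·9 + 11 = 38, giving x* = 5.6842.
At M' = 90: x* = 7.1053. Change: 7.1053 − 5.6842 = 1.4211.

Δx* = 1.4211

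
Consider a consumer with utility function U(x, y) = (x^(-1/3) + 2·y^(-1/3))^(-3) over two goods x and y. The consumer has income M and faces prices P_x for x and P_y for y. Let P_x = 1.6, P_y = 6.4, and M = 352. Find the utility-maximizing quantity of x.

From the CES first-order condition, (1/2)·(y/x)^(4/3) = P_x/P_y.
Solve for the ratio: y/x = [2·P_x/P_y]^(0.75).
With the ratio pinned down, the budget gives x* = M/(P_x + P_y·(y/x)) and y* = (y/x)·x*.
Numerically y/x = 0.594604, so x* = 352/(1.6 + 6.4·0.594604) = 65.1193.

x* = 65.1193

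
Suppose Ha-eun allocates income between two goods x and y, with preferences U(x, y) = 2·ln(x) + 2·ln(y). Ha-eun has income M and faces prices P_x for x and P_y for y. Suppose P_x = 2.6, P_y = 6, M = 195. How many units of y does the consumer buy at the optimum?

y* = 16.25

Tangency: MRS = y/x = P_x/P_y.
So 2·P_y·y = 2·P_x·x; combined with the budget, a share 0.5 of income goes to x.
Demand: x*(P_x,P_y,M) = 0.5·M/P_x and y* = 0.5·M/P_y.
At P_x=2.6, P_y=6, M=195: y* = 0.5·195/6 = 16.25.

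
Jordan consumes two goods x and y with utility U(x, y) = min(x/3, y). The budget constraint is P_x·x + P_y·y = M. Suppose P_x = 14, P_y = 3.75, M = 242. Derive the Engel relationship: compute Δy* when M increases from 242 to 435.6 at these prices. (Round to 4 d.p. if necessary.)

Δy* = 4.2317

Leontief preferences: the optimum is at the kink where x/3 = y/1, i.e. y = (1/3)·x.
Budget: P_x·x + P_y·(1/3)·x = M, so (3·P_x + P_y)·x = 3·M.
Demand: x*(P_x,P_y,M) = 3·M/(3·P_x + P_y), y* = M/(3·P_x + P_y).
Here 3·14 + 3.75 = 45.75, giving y* = 5.2896.
At M' = 435.6: y* = 9.5213. Change: 9.5213 − 5.2896 = 4.2317.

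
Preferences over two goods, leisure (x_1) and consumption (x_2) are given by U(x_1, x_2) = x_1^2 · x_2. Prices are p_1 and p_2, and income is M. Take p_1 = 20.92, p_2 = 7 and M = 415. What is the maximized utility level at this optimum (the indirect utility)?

V = 3456.3612

MU_x_1/MU_x_2 = (2·x_2)/(x_1); tangency sets this equal to p_1/p_2.
So 2·p_2·x_2 = p_1·x_1; combined with the budget, a share 2/3 of income goes to x_1.
Demand: x_1*(p_1,p_2,M) = 2/3·M/p_1 and x_2* = 1/3·M/p_2.
At p_1=20.92, p_2=7, M=415: x_1* = 2/3·415/20.92 = 13.225, x_2* = 19.7619.
Utility at the optimum: U(13.225, 19.7619) = 3456.3612.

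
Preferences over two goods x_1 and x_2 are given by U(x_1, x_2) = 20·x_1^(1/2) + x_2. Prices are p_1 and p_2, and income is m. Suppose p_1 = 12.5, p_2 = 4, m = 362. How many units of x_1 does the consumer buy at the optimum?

x_1* = 10.24

MU_x_1 = 10/√x_1, MU_x_2 = 1. Tangency: 10/√x_1 = p_1/p_2.
Thus x_1* = (10·p_2/p_1)² — independent of m — with the rest of income spent on x_2.
Plugging in: x_1* = (10·4/12.5)² = 10.24.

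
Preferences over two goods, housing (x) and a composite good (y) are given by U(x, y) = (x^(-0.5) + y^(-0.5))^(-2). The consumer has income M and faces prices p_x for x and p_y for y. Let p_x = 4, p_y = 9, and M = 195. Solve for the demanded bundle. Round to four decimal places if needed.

x* = 21.1005, y* = 12.2887

From the CES first-order condition, (y/x)^(1.5) = p_x/p_y.
Hence y/x = (p_x/p_y)^(1/(1.5)), i.e. raised to the 2/3 power.
With the ratio pinned down, the budget gives x* = M/(p_x + p_y·(y/x)) and y* = (y/x)·x*.
Numerically y/x = 0.582387, so x* = 195/(4 + 9·0.582387) = 21.1005 and y* = 0.582387·21.1005 = 12.2887.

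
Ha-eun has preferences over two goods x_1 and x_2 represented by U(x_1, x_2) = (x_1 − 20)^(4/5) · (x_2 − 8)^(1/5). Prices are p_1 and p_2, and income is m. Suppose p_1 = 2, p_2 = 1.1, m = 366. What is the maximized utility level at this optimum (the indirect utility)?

MRS = 4·(x_2−8)/(x_1−20). Tangency with p_1/p_2 gives x_2−8 = (1/4)·(p_1/p_2)·(x_1−20).
After buying the subsistence bundle (20, 8), a share 0.8 of the remaining income goes to x_1: x_1* = 20 + 0.8·(m − 20p_1 − 8p_2)/p_1.
Discretionary income = 366 − 20·2 − 8·1.1 = 317.2; x_1* = 20 + 0.8·317.2/2 = 146.88; x_2* = 8 + 0.2·317.2/1.1 = 65.6727.
Utility at the optimum: U(146.88, 65.6727) = 108.3699.

V = 108.3699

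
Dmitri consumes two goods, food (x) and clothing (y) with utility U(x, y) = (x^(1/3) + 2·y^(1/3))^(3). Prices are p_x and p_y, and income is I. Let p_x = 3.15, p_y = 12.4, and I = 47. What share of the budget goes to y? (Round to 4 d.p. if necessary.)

With the ratio pinned down, the budget gives x* = I/(p_x + p_y·(y/x)) and y* = (y/x)·x*.
Numerically y/x = 0.362142, so x* = 47/(3.15 + 12.4·0.362142) = 6.1514 and y* = 0.362142·6.1514 = 2.2277.
Expenditure on y: 12.4·2.2277 = 27.6231; share = 0.5877.

share on y = 0.5877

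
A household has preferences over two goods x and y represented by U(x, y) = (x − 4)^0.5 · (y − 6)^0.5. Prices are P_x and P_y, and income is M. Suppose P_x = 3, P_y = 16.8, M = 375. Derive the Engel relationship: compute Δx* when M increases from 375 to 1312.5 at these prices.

Let x' = x−4, y' = y−6. MRS = y'/x' = P_x/P_y.
After buying the subsistence bundle (4, 6), a share 0.5 of the remaining income goes to x: x* = 4 + 0.5·(M − 4P_x − 6P_y)/P_x.
Discretionary income = 375 − 4·3 − 6·16.8 = 262.2; x* = 4 + 0.5·262.2/3 = 47.7.
At M' = 1312.5: x* = 203.95. Change: 203.95 − 47.7 = 156.25.

Δx* = 156.25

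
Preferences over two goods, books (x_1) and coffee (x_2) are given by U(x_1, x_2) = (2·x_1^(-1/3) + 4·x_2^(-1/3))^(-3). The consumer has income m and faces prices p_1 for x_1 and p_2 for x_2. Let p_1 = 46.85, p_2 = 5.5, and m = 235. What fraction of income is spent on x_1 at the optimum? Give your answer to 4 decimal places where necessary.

share on x_1 = 0.5039

MU_x_1 ∝ 2·x_1^(-4/3), MU_x_2 ∝ 4·x_2^(-4/3), so MRS = (1/2)·(x_2/x_1)^(4/3) = p_1/p_2.
Solve for the ratio: x_2/x_1 = [2·p_1/p_2]^(0.75).
With the ratio pinned down, the budget gives x_1* = m/(p_1 + p_2·(x_2/x_1)) and x_2* = (x_2/x_1)·x_1*.
Numerically x_2/x_1 = 8.385572, so x_1* = 235/(46.85 + 5.5·8.385572) = 2.5277 and x_2* = 8.385572·2.5277 = 21.196.
Expenditure on x_1: 46.85·2.5277 = 118.4218; share = 0.5039.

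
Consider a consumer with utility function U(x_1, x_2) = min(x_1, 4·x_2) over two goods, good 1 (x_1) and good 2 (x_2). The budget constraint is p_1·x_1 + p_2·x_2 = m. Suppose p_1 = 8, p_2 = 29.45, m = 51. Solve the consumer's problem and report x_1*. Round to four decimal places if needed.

x_1* = 3.3198

Here 4·8 + 29.45 = 61.45, giving x_1* = 3.3198.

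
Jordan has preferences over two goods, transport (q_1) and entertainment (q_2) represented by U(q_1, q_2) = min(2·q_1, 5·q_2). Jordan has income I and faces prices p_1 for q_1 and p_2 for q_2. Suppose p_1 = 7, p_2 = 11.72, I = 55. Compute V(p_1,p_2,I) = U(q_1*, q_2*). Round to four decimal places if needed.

With perfect complements, no substitution: consume in ratio q_1:q_2 = 5:2.
Budget: p_1·q_1 + p_2·(2/5)·q_1 = I, so (5·p_1 + 2·p_2)·q_1 = 5·I.
Demand: q_1*(p_1,p_2,I) = 5·I/(5·p_1 + 2·p_2), q_2* = 2·I/(5·p_1 + 2·p_2).
Here 5·7 + 2·11.72 = 58.44, giving q_1* = 4.7057 and q_2* = 1.8823.
Utility at the optimum: U(4.7057, 1.8823) = 9.4114.

V = 9.4114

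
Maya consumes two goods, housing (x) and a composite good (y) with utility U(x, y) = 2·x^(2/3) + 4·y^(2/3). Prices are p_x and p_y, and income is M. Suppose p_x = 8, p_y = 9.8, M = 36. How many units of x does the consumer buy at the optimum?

x* = 0.7108

MRS = MU_x/MU_y = (1/2)·(y/x)^(1/3). Set equal to p_x/p_y.
Solve for the ratio: y/x = [2·p_x/p_y]^(3).
Substitute y = (y/x)·x into the budget: x* = M/(p_x + p_y·(y/x)).
Numerically y/x = 4.351928, so x* = 36/(8 + 9.8·4.351928) = 0.7108.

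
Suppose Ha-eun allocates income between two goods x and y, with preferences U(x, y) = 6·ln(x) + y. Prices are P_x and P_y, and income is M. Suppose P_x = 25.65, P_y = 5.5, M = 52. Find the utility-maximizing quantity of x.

x* = 1.2865

MU_x = 6/x, MU_y = 1. Tangency: 6/x = P_x/P_y.
So x*(P_x,P_y) = 6·P_y/P_x, independent of income; and y* = (M − 6·P_y)/P_y.
At the given prices: x* = 6·5.5/25.65 = 1.2865.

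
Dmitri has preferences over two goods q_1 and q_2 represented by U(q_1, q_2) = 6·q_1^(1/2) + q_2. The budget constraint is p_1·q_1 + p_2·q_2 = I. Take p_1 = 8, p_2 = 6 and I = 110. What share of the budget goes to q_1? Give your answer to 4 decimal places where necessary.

share on q_1 = 0.3682

Utility is quasi-linear in q_2; the FOC for q_1 is 3/√q_1 = p_1/p_2.
Thus q_1* = (3·p_2/p_1)² — independent of I — with the rest of income spent on q_2.
Plugging in: q_1* = (3·6/8)² = 5.0625, q_2* = 11.5833.
Expenditure on q_1: 8·5.0625 = 40.5; share = 0.3682.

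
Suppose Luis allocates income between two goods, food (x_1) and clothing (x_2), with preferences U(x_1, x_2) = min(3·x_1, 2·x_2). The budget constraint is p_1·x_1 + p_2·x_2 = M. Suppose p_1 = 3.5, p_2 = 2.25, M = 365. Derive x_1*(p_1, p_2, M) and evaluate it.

Leontief preferences: the optimum is at the kink where x_1/2 = x_2/3, i.e. x_2 = (3/2)·x_1.
Budget: p_1·x_1 + p_2·(3/2)·x_1 = M, so (2·p_1 + 3·p_2)·x_1 = 2·M.
Demand: x_1*(p_1,p_2,M) = 2·M/(2·p_1 + 3·p_2), x_2* = 3·M/(2·p_1 + 3·p_2).
Here 2·3.5 + 3·2.25 = 13.75, giving x_1* = 53.0909.

x_1* = 53.0909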